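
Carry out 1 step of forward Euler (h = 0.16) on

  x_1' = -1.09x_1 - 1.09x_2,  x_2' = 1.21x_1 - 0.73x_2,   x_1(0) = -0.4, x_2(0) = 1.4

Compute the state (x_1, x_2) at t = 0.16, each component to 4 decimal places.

Euler on (x_1,x_2): x_1_{n+1} = x_1_n + h·x_1', x_2_{n+1} = x_2_n + h·x_2'.
0.000000: (-0.400000, 1.400000); f=(-1.090000, -1.506000) → (-0.574400, 1.159040)
(x_1(0.16), x_2(0.16)) ≈ (-0.5744, 1.1590)

-0.5744, 1.1590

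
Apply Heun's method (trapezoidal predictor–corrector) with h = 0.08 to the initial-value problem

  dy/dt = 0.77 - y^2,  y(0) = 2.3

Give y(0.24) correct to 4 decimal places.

1.6140

Heun: k1 = f(t_n, y_n); k2 = f(t_n + h, y_n + h·k1); y_{n+1} = y_n + (h/2)·(k1 + k2).
t=0.000000, y=2.300000:
  k1 = f(0.000000, 2.300000) = -4.520000
  k2 = f(0.080000, 1.938400) = -2.987395
  y ← 2.300000 + (0.08/2)·(-4.520000 + (-2.987395)) = 1.999704
t=0.080000, y=1.999704:
  k1 = f(0.080000, 1.999704) = -3.228817
  k2 = f(0.160000, 1.741399) = -2.262470
  y ← 1.999704 + (0.08/2)·(-3.228817 + (-2.262470)) = 1.780053
t=0.160000, y=1.780053:
  k1 = f(0.160000, 1.780053) = -2.398588
  k2 = f(0.240000, 1.588166) = -1.752270
  y ← 1.780053 + (0.08/2)·(-2.398588 + (-1.752270)) = 1.614018
y(0.24) ≈ 1.6140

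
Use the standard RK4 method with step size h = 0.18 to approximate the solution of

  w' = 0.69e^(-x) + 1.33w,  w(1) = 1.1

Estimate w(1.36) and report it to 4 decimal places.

1.8754

RK4: k1 = f(x_n, w_n); k2 = f(x_n + h/2, w_n + (h/2)·k1); k3 = f(x_n + h/2, w_n + (h/2)·k2); k4 = f(x_n + h, w_n + h·k3); w_{n+1} = w_n + (h/6)·(k1 + 2k2 + 2k3 + k4).
x=1.000000, w=1.100000:
  k1 = f(1.000000, 1.100000) = 1.716837
  k2 = f(1.090000, 1.254515) = 1.900495
  k3 = f(1.090000, 1.271045) = 1.922479
  k4 = f(1.180000, 1.446046) = 2.135264
  w ← 1.100000 + (0.18/6)·(k1 + 2k2 + 2k3 + k4) = 1.444941
x=1.180000, w=1.444941:
  k1 = f(1.180000, 1.444941) = 2.133794
  k2 = f(1.270000, 1.636983) = 2.370961
  k3 = f(1.270000, 1.658328) = 2.399350
  k4 = f(1.360000, 1.876824) = 2.673272
  w ← 1.444941 + (0.18/6)·(k1 + 2k2 + 2k3 + k4) = 1.875372
w(1.36) ≈ 1.8754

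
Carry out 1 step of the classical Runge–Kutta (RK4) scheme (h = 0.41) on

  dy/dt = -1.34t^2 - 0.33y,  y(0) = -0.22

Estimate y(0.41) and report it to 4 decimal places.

RK4: k1 = f(t_n, y_n); k2 = f(t_n + h/2, y_n + (h/2)·k1); k3 = f(t_n + h/2, y_n + (h/2)·k2); k4 = f(t_n + h, y_n + h·k3); y_{n+1} = y_n + (h/6)·(k1 + 2k2 + 2k3 + k4).
t=0.000000, y=-0.220000:
  k1 = f(0.000000, -0.220000) = 0.072600
  k2 = f(0.205000, -0.205117) = 0.011375
  k3 = f(0.205000, -0.217668) = 0.015517
  k4 = f(0.410000, -0.213638) = -0.154753
  y ← -0.220000 + (0.41/6)·(k1 + 2k2 + 2k3 + k4) = -0.221939
y(0.41) ≈ -0.2219

-0.2219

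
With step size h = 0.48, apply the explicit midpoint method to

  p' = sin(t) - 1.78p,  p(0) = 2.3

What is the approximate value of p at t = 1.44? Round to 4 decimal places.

Midpoint: k1 = f(t_n, p_n); k2 = f(t_n + h/2, p_n + (h/2)·k1); p_{n+1} = p_n + h·k2.
t=0.000000, p=2.300000:
  k1 = f(0.000000, 2.300000) = -4.094000
  k2 = f(0.240000, 1.317440) = -2.107341
  p ← 2.300000 + 0.48·(-2.107341) = 1.288477
t=0.480000, p=1.288477:
  k1 = f(0.480000, 1.288477) = -1.831709
  k2 = f(0.720000, 0.848866) = -0.851597
  p ← 1.288477 + 0.48·(-0.851597) = 0.879710
t=0.960000, p=0.879710:
  k1 = f(0.960000, 0.879710) = -0.746692
  k2 = f(1.200000, 0.700504) = -0.314858
  p ← 0.879710 + 0.48·(-0.314858) = 0.728578
p(1.44) ≈ 0.7286

0.7286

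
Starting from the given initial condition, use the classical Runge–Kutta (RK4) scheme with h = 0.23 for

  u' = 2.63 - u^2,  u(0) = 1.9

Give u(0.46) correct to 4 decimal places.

1.6810

RK4: k1 = f(x_n, u_n); k2 = f(x_n + h/2, u_n + (h/2)·k1); k3 = f(x_n + h/2, u_n + (h/2)·k2); k4 = f(x_n + h, u_n + h·k3); u_{n+1} = u_n + (h/6)·(k1 + 2k2 + 2k3 + k4).
x=0.000000, u=1.900000:
  k1 = f(0.000000, 1.900000) = -0.980000
  k2 = f(0.115000, 1.787300) = -0.564441
  k3 = f(0.115000, 1.835089) = -0.737553
  k4 = f(0.230000, 1.730363) = -0.364156
  u ← 1.900000 + (0.23/6)·(k1 + 2k2 + 2k3 + k4) = 1.748654
x=0.230000, u=1.748654:
  k1 = f(0.230000, 1.748654) = -0.427793
  k2 = f(0.345000, 1.699458) = -0.258159
  k3 = f(0.345000, 1.718966) = -0.324845
  k4 = f(0.460000, 1.673940) = -0.172076
  u ← 1.748654 + (0.23/6)·(k1 + 2k2 + 2k3 + k4) = 1.680963
u(0.46) ≈ 1.6810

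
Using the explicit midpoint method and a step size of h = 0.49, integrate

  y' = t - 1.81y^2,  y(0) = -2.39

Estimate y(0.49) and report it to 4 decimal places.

Midpoint: k1 = f(t_n, y_n); k2 = f(t_n + h/2, y_n + (h/2)·k1); y_{n+1} = y_n + h·k2.
t=0.000000, y=-2.390000:
  k1 = f(0.000000, -2.390000) = -10.338901
  k2 = f(0.245000, -4.923031) = -43.622579
  y ← -2.390000 + 0.49·(-43.622579) = -23.765064
y(0.49) ≈ -23.7651

-23.7651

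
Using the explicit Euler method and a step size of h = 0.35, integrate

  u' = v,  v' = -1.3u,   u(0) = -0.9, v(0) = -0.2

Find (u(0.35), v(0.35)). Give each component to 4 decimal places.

-0.9700, 0.2095

Euler on (u,v): u_{n+1} = u_n + h·u', v_{n+1} = v_n + h·v'.
0.000000: (-0.900000, -0.200000); f=(-0.200000, 1.170000) → (-0.970000, 0.209500)
(u(0.35), v(0.35)) ≈ (-0.9700, 0.2095)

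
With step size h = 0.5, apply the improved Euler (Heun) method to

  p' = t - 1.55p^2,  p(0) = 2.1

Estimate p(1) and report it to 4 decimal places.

0.2066

Heun: k1 = f(t_n, p_n); k2 = f(t_n + h, p_n + h·k1); p_{n+1} = p_n + (h/2)·(k1 + k2).
t=0.000000, p=2.100000:
  k1 = f(0.000000, 2.100000) = -6.835500
  k2 = f(0.500000, -1.317750) = -2.191521
  p ← 2.100000 + (0.5/2)·(-6.835500 + (-2.191521)) = -0.156755
t=0.500000, p=-0.156755:
  k1 = f(0.500000, -0.156755) = 0.461913
  k2 = f(1.000000, 0.074201) = 0.991466
  p ← -0.156755 + (0.5/2)·(0.461913 + 0.991466) = 0.206590
p(1) ≈ 0.2066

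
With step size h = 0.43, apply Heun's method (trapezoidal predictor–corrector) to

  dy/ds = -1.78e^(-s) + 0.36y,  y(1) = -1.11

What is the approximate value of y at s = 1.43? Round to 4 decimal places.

Heun: k1 = f(s_n, y_n); k2 = f(s_n + h, y_n + h·k1); y_{n+1} = y_n + (h/2)·(k1 + k2).
s=1.000000, y=-1.110000:
  k1 = f(1.000000, -1.110000) = -1.054425
  k2 = f(1.430000, -1.563403) = -0.988795
  y ← -1.110000 + (0.43/2)·(-1.054425 + (-0.988795)) = -1.549292
y(1.43) ≈ -1.5493

-1.5493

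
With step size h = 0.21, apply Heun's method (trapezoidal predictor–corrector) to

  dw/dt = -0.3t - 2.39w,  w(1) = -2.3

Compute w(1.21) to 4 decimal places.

Heun: k1 = f(t_n, w_n); k2 = f(t_n + h, w_n + h·k1); w_{n+1} = w_n + (h/2)·(k1 + k2).
t=1.000000, w=-2.300000:
  k1 = f(1.000000, -2.300000) = 5.197000
  k2 = f(1.210000, -1.208630) = 2.525626
  w ← -2.300000 + (0.21/2)·(5.197000 + 2.525626) = -1.489124
w(1.21) ≈ -1.4891

-1.4891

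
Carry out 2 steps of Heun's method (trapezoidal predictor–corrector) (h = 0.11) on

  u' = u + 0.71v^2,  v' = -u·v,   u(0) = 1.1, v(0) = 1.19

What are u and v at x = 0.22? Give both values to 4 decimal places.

Heun on (u,v): k1 = f(x_n, state_n); k2 = f(x_n + h, state_n + h·k1); state_{n+1} = state_n + (h/2)·(k1 + k2).
0.000000: (1.100000, 1.190000)
  k1 = (2.105431, -1.309000)
  predictor → (1.331597, 1.046010)
  k2 = (2.108435, -1.392864)
  → (1.331763, 1.041397)
0.110000: (1.331763, 1.041397)
  k1 = (2.101764, -1.386894)
  predictor → (1.562957, 0.888839)
  k2 = (2.123881, -1.389217)
  → (1.564173, 0.888711)
(u(0.22), v(0.22)) ≈ (1.5642, 0.8887)

1.5642, 0.8887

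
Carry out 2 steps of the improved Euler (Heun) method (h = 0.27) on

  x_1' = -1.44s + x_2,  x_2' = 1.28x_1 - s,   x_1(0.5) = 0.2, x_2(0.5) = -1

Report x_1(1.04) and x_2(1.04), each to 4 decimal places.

-1.0402, -1.6464

Heun on (x_1,x_2): k1 = f(s_n, state_n); k2 = f(s_n + h, state_n + h·k1); state_{n+1} = state_n + (h/2)·(k1 + k2).
0.500000: (0.200000, -1.000000)
  k1 = (-1.720000, -0.244000)
  predictor → (-0.264400, -1.065880)
  k2 = (-2.174680, -1.108432)
  → (-0.325782, -1.182578)
0.770000: (-0.325782, -1.182578)
  k1 = (-2.291378, -1.187001)
  predictor → (-0.944454, -1.503069)
  k2 = (-3.000669, -2.248901)
  → (-1.040208, -1.646425)
(x_1(1.04), x_2(1.04)) ≈ (-1.0402, -1.6464)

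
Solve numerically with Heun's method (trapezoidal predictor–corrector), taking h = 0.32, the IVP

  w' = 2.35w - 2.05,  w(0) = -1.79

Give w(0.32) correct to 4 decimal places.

Heun: k1 = f(t_n, w_n); k2 = f(t_n + h, w_n + h·k1); w_{n+1} = w_n + (h/2)·(k1 + k2).
t=0.000000, w=-1.790000:
  k1 = f(0.000000, -1.790000) = -6.256500
  k2 = f(0.320000, -3.792080) = -10.961388
  w ← -1.790000 + (0.32/2)·(-6.256500 + (-10.961388)) = -4.544862
w(0.32) ≈ -4.5449

-4.5449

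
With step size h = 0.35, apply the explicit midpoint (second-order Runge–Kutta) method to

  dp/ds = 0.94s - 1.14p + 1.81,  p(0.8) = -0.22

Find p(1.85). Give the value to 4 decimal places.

Midpoint: k1 = f(s_n, p_n); k2 = f(s_n + h/2, p_n + (h/2)·k1); p_{n+1} = p_n + h·k2.
s=0.800000, p=-0.220000:
  k1 = f(0.800000, -0.220000) = 2.812800
  k2 = f(0.975000, 0.272240) = 2.416146
  p ← -0.220000 + 0.35·2.416146 = 0.625651
s=1.150000, p=0.625651:
  k1 = f(1.150000, 0.625651) = 2.177758
  k2 = f(1.325000, 1.006759) = 1.907795
  p ← 0.625651 + 0.35·1.907795 = 1.293379
s=1.500000, p=1.293379:
  k1 = f(1.500000, 1.293379) = 1.745547
  k2 = f(1.675000, 1.598850) = 1.561811
  p ← 1.293379 + 0.35·1.561811 = 1.840013
p(1.85) ≈ 1.8400

1.8400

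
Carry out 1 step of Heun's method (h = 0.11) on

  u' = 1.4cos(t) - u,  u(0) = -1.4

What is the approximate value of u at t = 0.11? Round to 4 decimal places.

-1.1094

Heun: k1 = f(t_n, u_n); k2 = f(t_n + h, u_n + h·k1); u_{n+1} = u_n + (h/2)·(k1 + k2).
t=0.000000, u=-1.400000:
  k1 = f(0.000000, -1.400000) = 2.800000
  k2 = f(0.110000, -1.092000) = 2.483539
  u ← -1.400000 + (0.11/2)·(2.800000 + 2.483539) = -1.109405
u(0.11) ≈ -1.1094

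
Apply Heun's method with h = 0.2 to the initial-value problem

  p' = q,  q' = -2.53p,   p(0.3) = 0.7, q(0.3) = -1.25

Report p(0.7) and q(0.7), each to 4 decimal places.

0.0854, -1.6728

Heun on (p,q): k1 = f(t_n, state_n); k2 = f(t_n + h, state_n + h·k1); state_{n+1} = state_n + (h/2)·(k1 + k2).
0.300000: (0.700000, -1.250000)
  k1 = (-1.250000, -1.771000)
  predictor → (0.450000, -1.604200)
  k2 = (-1.604200, -1.138500)
  → (0.414580, -1.540950)
0.500000: (0.414580, -1.540950)
  k1 = (-1.540950, -1.048887)
  predictor → (0.106390, -1.750727)
  k2 = (-1.750727, -0.269167)
  → (0.085412, -1.672755)
(p(0.7), q(0.7)) ≈ (0.0854, -1.6728)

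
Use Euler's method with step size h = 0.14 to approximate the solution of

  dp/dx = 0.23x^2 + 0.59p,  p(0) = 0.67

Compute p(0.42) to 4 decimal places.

Euler: p_{n+1} = p_n + h·f(x_n, p_n).
x=0.000000, p=0.670000: f=0.395300 → p ← 0.670000 + 0.14·0.395300 = 0.725342
x=0.140000, p=0.725342: f=0.432460 → p ← 0.725342 + 0.14·0.432460 = 0.785886
x=0.280000, p=0.785886: f=0.481705 → p ← 0.785886 + 0.14·0.481705 = 0.853325
p(0.42) ≈ 0.8533

0.8533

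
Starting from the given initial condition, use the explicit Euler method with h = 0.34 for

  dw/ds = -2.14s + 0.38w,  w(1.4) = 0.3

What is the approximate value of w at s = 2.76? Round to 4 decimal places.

Euler: w_{n+1} = w_n + h·f(s_n, w_n).
s=1.400000, w=0.300000: f=-2.882000 → w ← 0.300000 + 0.34·(-2.882000) = -0.679880
s=1.740000, w=-0.679880: f=-3.981954 → w ← -0.679880 + 0.34·(-3.981954) = -2.033744
s=2.080000, w=-2.033744: f=-5.224023 → w ← -2.033744 + 0.34·(-5.224023) = -3.809912
s=2.420000, w=-3.809912: f=-6.626567 → w ← -3.809912 + 0.34·(-6.626567) = -6.062945
w(2.76) ≈ -6.0629

-6.0629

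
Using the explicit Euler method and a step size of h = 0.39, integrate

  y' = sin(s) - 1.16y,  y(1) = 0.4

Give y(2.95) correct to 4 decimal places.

0.6172

Euler: y_{n+1} = y_n + h·f(s_n, y_n).
s=1.000000, y=0.400000: f=0.377471 → y ← 0.400000 + 0.39·0.377471 = 0.547214
s=1.390000, y=0.547214: f=0.348933 → y ← 0.547214 + 0.39·0.348933 = 0.683298
s=1.780000, y=0.683298: f=0.185571 → y ← 0.683298 + 0.39·0.185571 = 0.755670
s=2.170000, y=0.755670: f=-0.050793 → y ← 0.755670 + 0.39·(-0.050793) = 0.735861
s=2.560000, y=0.735861: f=-0.304244 → y ← 0.735861 + 0.39·(-0.304244) = 0.617206
y(2.95) ≈ 0.6172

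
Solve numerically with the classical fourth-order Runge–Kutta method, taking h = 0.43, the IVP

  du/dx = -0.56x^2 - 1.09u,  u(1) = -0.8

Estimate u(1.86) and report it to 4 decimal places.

RK4: k1 = f(x_n, u_n); k2 = f(x_n + h/2, u_n + (h/2)·k1); k3 = f(x_n + h/2, u_n + (h/2)·k2); k4 = f(x_n + h, u_n + h·k3); u_{n+1} = u_n + (h/6)·(k1 + 2k2 + 2k3 + k4).
x=1.000000, u=-0.800000:
  k1 = f(1.000000, -0.800000) = 0.312000
  k2 = f(1.215000, -0.732920) = -0.027803
  k3 = f(1.215000, -0.805978) = 0.051830
  k4 = f(1.430000, -0.777713) = -0.297437
  u ← -0.800000 + (0.43/6)·(k1 + 2k2 + 2k3 + k4) = -0.795512
x=1.430000, u=-0.795512:
  k1 = f(1.430000, -0.795512) = -0.278035
  k2 = f(1.645000, -0.855290) = -0.583108
  k3 = f(1.645000, -0.920881) = -0.511614
  k4 = f(1.860000, -1.015507) = -0.830474
  u ← -0.795512 + (0.43/6)·(k1 + 2k2 + 2k3 + k4) = -1.031866
u(1.86) ≈ -1.0319

-1.0319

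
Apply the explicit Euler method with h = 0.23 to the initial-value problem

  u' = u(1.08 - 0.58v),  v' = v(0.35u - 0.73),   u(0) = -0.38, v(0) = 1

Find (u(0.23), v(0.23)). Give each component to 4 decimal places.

Euler on (u,v): u_{n+1} = u_n + h·u', v_{n+1} = v_n + h·v'.
0.000000: (-0.380000, 1.000000); f=(-0.190000, -0.863000) → (-0.423700, 0.801510)
(u(0.23), v(0.23)) ≈ (-0.4237, 0.8015)

-0.4237, 0.8015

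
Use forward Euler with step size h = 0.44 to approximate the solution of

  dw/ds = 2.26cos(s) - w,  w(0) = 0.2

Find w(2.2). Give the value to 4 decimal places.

Euler: w_{n+1} = w_n + h·f(s_n, w_n).
s=0.000000, w=0.200000: f=2.060000 → w ← 0.200000 + 0.44·2.060000 = 1.106400
s=0.440000, w=1.106400: f=0.938339 → w ← 1.106400 + 0.44·0.938339 = 1.519269
s=0.880000, w=1.519269: f=-0.079307 → w ← 1.519269 + 0.44·(-0.079307) = 1.484374
s=1.320000, w=1.484374: f=-0.923497 → w ← 1.484374 + 0.44·(-0.923497) = 1.078035
s=1.760000, w=1.078035: f=-1.503089 → w ← 1.078035 + 0.44·(-1.503089) = 0.416676
w(2.2) ≈ 0.4167

0.4167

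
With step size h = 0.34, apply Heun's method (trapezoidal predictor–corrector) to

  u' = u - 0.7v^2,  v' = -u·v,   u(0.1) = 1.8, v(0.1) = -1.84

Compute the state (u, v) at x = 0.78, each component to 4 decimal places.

2.4739, -0.5829

Heun on (u,v): k1 = f(x_n, state_n); k2 = f(x_n + h, state_n + h·k1); state_{n+1} = state_n + (h/2)·(k1 + k2).
0.100000: (1.800000, -1.840000)
  k1 = (-0.569920, 3.312000)
  predictor → (1.606227, -0.713920)
  k2 = (1.249450, 1.146718)
  → (1.915520, -1.082018)
0.440000: (1.915520, -1.082018)
  k1 = (1.095986, 2.072627)
  predictor → (2.288155, -0.377325)
  k2 = (2.188494, 0.863378)
  → (2.473882, -0.582897)
(u(0.78), v(0.78)) ≈ (2.4739, -0.5829)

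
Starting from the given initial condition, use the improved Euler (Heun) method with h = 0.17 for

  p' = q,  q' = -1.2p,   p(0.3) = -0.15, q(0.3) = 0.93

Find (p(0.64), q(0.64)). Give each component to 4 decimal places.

0.1711, 0.9259

Heun on (p,q): k1 = f(s_n, state_n); k2 = f(s_n + h, state_n + h·k1); state_{n+1} = state_n + (h/2)·(k1 + k2).
0.300000: (-0.150000, 0.930000)
  k1 = (0.930000, 0.180000)
  predictor → (0.008100, 0.960600)
  k2 = (0.960600, -0.009720)
  → (0.010701, 0.944474)
0.470000: (0.010701, 0.944474)
  k1 = (0.944474, -0.012841)
  predictor → (0.171262, 0.942291)
  k2 = (0.942291, -0.205514)
  → (0.171076, 0.925914)
(p(0.64), q(0.64)) ≈ (0.1711, 0.9259)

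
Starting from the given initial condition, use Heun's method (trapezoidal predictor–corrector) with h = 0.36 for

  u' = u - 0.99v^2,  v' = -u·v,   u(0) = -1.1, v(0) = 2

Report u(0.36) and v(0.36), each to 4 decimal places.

-3.9258, 3.8643

Heun on (u,v): k1 = f(x_n, state_n); k2 = f(x_n + h, state_n + h·k1); state_{n+1} = state_n + (h/2)·(k1 + k2).
0.000000: (-1.100000, 2.000000)
  k1 = (-5.060000, 2.200000)
  predictor → (-2.921600, 2.792000)
  k2 = (-10.638911, 8.157107)
  → (-3.925804, 3.864279)
(u(0.36), v(0.36)) ≈ (-3.9258, 3.8643)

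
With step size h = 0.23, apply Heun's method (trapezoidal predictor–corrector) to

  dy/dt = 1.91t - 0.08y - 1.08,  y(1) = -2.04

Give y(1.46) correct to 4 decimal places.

-1.3912

Heun: k1 = f(t_n, y_n); k2 = f(t_n + h, y_n + h·k1); y_{n+1} = y_n + (h/2)·(k1 + k2).
t=1.000000, y=-2.040000:
  k1 = f(1.000000, -2.040000) = 0.993200
  k2 = f(1.230000, -1.811564) = 1.414225
  y ← -2.040000 + (0.23/2)·(0.993200 + 1.414225) = -1.763146
t=1.230000, y=-1.763146:
  k1 = f(1.230000, -1.763146) = 1.410352
  k2 = f(1.460000, -1.438765) = 1.823701
  y ← -1.763146 + (0.23/2)·(1.410352 + 1.823701) = -1.391230
y(1.46) ≈ -1.3912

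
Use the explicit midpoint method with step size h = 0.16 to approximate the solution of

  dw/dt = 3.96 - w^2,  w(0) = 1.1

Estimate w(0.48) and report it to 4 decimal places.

1.8104

Midpoint: k1 = f(t_n, w_n); k2 = f(t_n + h/2, w_n + (h/2)·k1); w_{n+1} = w_n + h·k2.
t=0.000000, w=1.100000:
  k1 = f(0.000000, 1.100000) = 2.750000
  k2 = f(0.080000, 1.320000) = 2.217600
  w ← 1.100000 + 0.16·2.217600 = 1.454816
t=0.160000, w=1.454816:
  k1 = f(0.160000, 1.454816) = 1.843510
  k2 = f(0.240000, 1.602297) = 1.392645
  w ← 1.454816 + 0.16·1.392645 = 1.677639
t=0.320000, w=1.677639:
  k1 = f(0.320000, 1.677639) = 1.145527
  k2 = f(0.400000, 1.769281) = 0.829644
  w ← 1.677639 + 0.16·0.829644 = 1.810382
w(0.48) ≈ 1.8104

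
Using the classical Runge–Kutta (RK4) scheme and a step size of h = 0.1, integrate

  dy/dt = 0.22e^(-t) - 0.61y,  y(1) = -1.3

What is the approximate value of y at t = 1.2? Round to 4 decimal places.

RK4: k1 = f(t_n, y_n); k2 = f(t_n + h/2, y_n + (h/2)·k1); k3 = f(t_n + h/2, y_n + (h/2)·k2); k4 = f(t_n + h, y_n + h·k3); y_{n+1} = y_n + (h/6)·(k1 + 2k2 + 2k3 + k4).
t=1.000000, y=-1.300000:
  k1 = f(1.000000, -1.300000) = 0.873933
  k2 = f(1.050000, -1.256303) = 0.843331
  k3 = f(1.050000, -1.257833) = 0.844265
  k4 = f(1.100000, -1.215574) = 0.814731
  y ← -1.300000 + (0.1/6)·(k1 + 2k2 + 2k3 + k4) = -1.215602
t=1.100000, y=-1.215602:
  k1 = f(1.100000, -1.215602) = 0.814749
  k2 = f(1.150000, -1.174865) = 0.786328
  k3 = f(1.150000, -1.176286) = 0.787195
  k4 = f(1.200000, -1.136883) = 0.759761
  y ← -1.215602 + (0.1/6)·(k1 + 2k2 + 2k3 + k4) = -1.136910
y(1.2) ≈ -1.1369

-1.1369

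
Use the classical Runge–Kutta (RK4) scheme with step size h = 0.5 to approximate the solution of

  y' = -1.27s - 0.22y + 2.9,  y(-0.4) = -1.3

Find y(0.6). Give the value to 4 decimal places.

RK4: k1 = f(s_n, y_n); k2 = f(s_n + h/2, y_n + (h/2)·k1); k3 = f(s_n + h/2, y_n + (h/2)·k2); k4 = f(s_n + h, y_n + h·k3); y_{n+1} = y_n + (h/6)·(k1 + 2k2 + 2k3 + k4).
s=-0.400000, y=-1.300000:
  k1 = f(-0.400000, -1.300000) = 3.694000
  k2 = f(-0.150000, -0.376500) = 3.173330
  k3 = f(-0.150000, -0.506668) = 3.201967
  k4 = f(0.100000, 0.300983) = 2.706784
  y ← -1.300000 + (0.5/6)·(k1 + 2k2 + 2k3 + k4) = 0.295948
s=0.100000, y=0.295948:
  k1 = f(0.100000, 0.295948) = 2.707891
  k2 = f(0.350000, 0.972921) = 2.241457
  k3 = f(0.350000, 0.856312) = 2.267111
  k4 = f(0.600000, 1.429504) = 1.823509
  y ← 0.295948 + (0.5/6)·(k1 + 2k2 + 2k3 + k4) = 1.424993
y(0.6) ≈ 1.4250

1.4250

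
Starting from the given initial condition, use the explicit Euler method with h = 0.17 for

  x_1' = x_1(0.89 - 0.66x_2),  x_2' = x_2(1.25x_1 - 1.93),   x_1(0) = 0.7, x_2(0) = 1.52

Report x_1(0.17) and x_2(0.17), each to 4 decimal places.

Euler on (x_1,x_2): x_1_{n+1} = x_1_n + h·x_1', x_2_{n+1} = x_2_n + h·x_2'.
0.000000: (0.700000, 1.520000); f=(-0.079240, -1.603600) → (0.686529, 1.247388)
(x_1(0.17), x_2(0.17)) ≈ (0.6865, 1.2474)

0.6865, 1.2474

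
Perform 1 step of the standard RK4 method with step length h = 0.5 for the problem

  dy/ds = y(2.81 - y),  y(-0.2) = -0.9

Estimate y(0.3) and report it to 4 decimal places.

RK4: k1 = f(s_n, y_n); k2 = f(s_n + h/2, y_n + (h/2)·k1); k3 = f(s_n + h/2, y_n + (h/2)·k2); k4 = f(s_n + h, y_n + h·k3); y_{n+1} = y_n + (h/6)·(k1 + 2k2 + 2k3 + k4).
s=-0.200000, y=-0.900000:
  k1 = f(-0.200000, -0.900000) = -3.339000
  k2 = f(0.050000, -1.734750) = -7.884005
  k3 = f(0.050000, -2.871001) = -16.310162
  k4 = f(0.300000, -9.055081) = -107.439268
  y ← -0.900000 + (0.5/6)·(k1 + 2k2 + 2k3 + k4) = -14.163883
y(0.3) ≈ -14.1639

-14.1639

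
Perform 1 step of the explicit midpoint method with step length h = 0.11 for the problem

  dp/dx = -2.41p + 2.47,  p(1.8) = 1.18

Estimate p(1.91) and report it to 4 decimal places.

1.1443

Midpoint: k1 = f(x_n, p_n); k2 = f(x_n + h/2, p_n + (h/2)·k1); p_{n+1} = p_n + h·k2.
x=1.800000, p=1.180000:
  k1 = f(1.800000, 1.180000) = -0.373800
  k2 = f(1.855000, 1.159441) = -0.324253
  p ← 1.180000 + 0.11·(-0.324253) = 1.144332
p(1.91) ≈ 1.1443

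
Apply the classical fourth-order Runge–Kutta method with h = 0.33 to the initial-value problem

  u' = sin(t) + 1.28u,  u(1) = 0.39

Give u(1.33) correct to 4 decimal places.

0.9685

RK4: k1 = f(t_n, u_n); k2 = f(t_n + h/2, u_n + (h/2)·k1); k3 = f(t_n + h/2, u_n + (h/2)·k2); k4 = f(t_n + h, u_n + h·k3); u_{n+1} = u_n + (h/6)·(k1 + 2k2 + 2k3 + k4).
t=1.000000, u=0.390000:
  k1 = f(1.000000, 0.390000) = 1.340671
  k2 = f(1.165000, 0.611211) = 1.701138
  k3 = f(1.165000, 0.670688) = 1.777269
  k4 = f(1.330000, 0.976499) = 2.221067
  u ← 0.390000 + (0.33/6)·(k1 + 2k2 + 2k3 + k4) = 0.968520
u(1.33) ≈ 0.9685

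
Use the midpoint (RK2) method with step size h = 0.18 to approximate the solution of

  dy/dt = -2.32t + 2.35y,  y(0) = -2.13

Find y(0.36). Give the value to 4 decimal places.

-5.0580

Midpoint: k1 = f(t_n, y_n); k2 = f(t_n + h/2, y_n + (h/2)·k1); y_{n+1} = y_n + h·k2.
t=0.000000, y=-2.130000:
  k1 = f(0.000000, -2.130000) = -5.005500
  k2 = f(0.090000, -2.580495) = -6.272963
  y ← -2.130000 + 0.18·(-6.272963) = -3.259133
t=0.180000, y=-3.259133:
  k1 = f(0.180000, -3.259133) = -8.076563
  k2 = f(0.270000, -3.986024) = -9.993557
  y ← -3.259133 + 0.18·(-9.993557) = -5.057974
y(0.36) ≈ -5.0580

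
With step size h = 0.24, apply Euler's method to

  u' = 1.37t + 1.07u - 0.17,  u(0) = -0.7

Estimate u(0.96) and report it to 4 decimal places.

-1.4243

Euler: u_{n+1} = u_n + h·f(t_n, u_n).
t=0.000000, u=-0.700000: f=-0.919000 → u ← -0.700000 + 0.24·(-0.919000) = -0.920560
t=0.240000, u=-0.920560: f=-0.826199 → u ← -0.920560 + 0.24·(-0.826199) = -1.118848
t=0.480000, u=-1.118848: f=-0.709567 → u ← -1.118848 + 0.24·(-0.709567) = -1.289144
t=0.720000, u=-1.289144: f=-0.562984 → u ← -1.289144 + 0.24·(-0.562984) = -1.424260
u(0.96) ≈ -1.4243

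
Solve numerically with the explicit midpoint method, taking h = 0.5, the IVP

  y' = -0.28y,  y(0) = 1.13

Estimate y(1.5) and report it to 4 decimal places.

Midpoint: k1 = f(x_n, y_n); k2 = f(x_n + h/2, y_n + (h/2)·k1); y_{n+1} = y_n + h·k2.
x=0.000000, y=1.130000:
  k1 = f(0.000000, 1.130000) = -0.316400
  k2 = f(0.250000, 1.050900) = -0.294252
  y ← 1.130000 + 0.5·(-0.294252) = 0.982874
x=0.500000, y=0.982874:
  k1 = f(0.500000, 0.982874) = -0.275205
  k2 = f(0.750000, 0.914073) = -0.255940
  y ← 0.982874 + 0.5·(-0.255940) = 0.854904
x=1.000000, y=0.854904:
  k1 = f(1.000000, 0.854904) = -0.239373
  k2 = f(1.250000, 0.795061) = -0.222617
  y ← 0.854904 + 0.5·(-0.222617) = 0.743595
y(1.5) ≈ 0.7436

0.7436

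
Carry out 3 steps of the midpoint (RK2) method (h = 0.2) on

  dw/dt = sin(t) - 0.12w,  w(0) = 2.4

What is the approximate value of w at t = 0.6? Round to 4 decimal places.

Midpoint: k1 = f(t_n, w_n); k2 = f(t_n + h/2, w_n + (h/2)·k1); w_{n+1} = w_n + h·k2.
t=0.000000, w=2.400000:
  k1 = f(0.000000, 2.400000) = -0.288000
  k2 = f(0.100000, 2.371200) = -0.184711
  w ← 2.400000 + 0.2·(-0.184711) = 2.363058
t=0.200000, w=2.363058:
  k1 = f(0.200000, 2.363058) = -0.084898
  k2 = f(0.300000, 2.354568) = 0.012972
  w ← 2.363058 + 0.2·0.012972 = 2.365652
t=0.400000, w=2.365652:
  k1 = f(0.400000, 2.365652) = 0.105540
  k2 = f(0.500000, 2.376206) = 0.194281
  w ← 2.365652 + 0.2·0.194281 = 2.404508
w(0.6) ≈ 2.4045

2.4045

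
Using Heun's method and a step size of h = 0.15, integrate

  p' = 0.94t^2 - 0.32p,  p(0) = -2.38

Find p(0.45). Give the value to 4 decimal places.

-2.0317

Heun: k1 = f(t_n, p_n); k2 = f(t_n + h, p_n + h·k1); p_{n+1} = p_n + (h/2)·(k1 + k2).
t=0.000000, p=-2.380000:
  k1 = f(0.000000, -2.380000) = 0.761600
  k2 = f(0.150000, -2.265760) = 0.746193
  p ← -2.380000 + (0.15/2)·(0.761600 + 0.746193) = -2.266916
t=0.150000, p=-2.266916:
  k1 = f(0.150000, -2.266916) = 0.746563
  k2 = f(0.300000, -2.154931) = 0.774178
  p ← -2.266916 + (0.15/2)·(0.746563 + 0.774178) = -2.152860
t=0.300000, p=-2.152860:
  k1 = f(0.300000, -2.152860) = 0.773515
  k2 = f(0.450000, -2.036833) = 0.842136
  p ← -2.152860 + (0.15/2)·(0.773515 + 0.842136) = -2.031686
p(0.45) ≈ -2.0317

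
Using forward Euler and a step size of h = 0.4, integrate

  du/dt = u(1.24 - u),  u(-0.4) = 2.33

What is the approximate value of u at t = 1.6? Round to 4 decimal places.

Euler: u_{n+1} = u_n + h·f(t_n, u_n).
t=-0.400000, u=2.330000: f=-2.539700 → u ← 2.330000 + 0.4·(-2.539700) = 1.314120
t=0.000000, u=1.314120: f=-0.097403 → u ← 1.314120 + 0.4·(-0.097403) = 1.275159
t=0.400000, u=1.275159: f=-0.044833 → u ← 1.275159 + 0.4·(-0.044833) = 1.257226
t=0.800000, u=1.257226: f=-0.021657 → u ← 1.257226 + 0.4·(-0.021657) = 1.248563
t=1.200000, u=1.248563: f=-0.010691 → u ← 1.248563 + 0.4·(-0.010691) = 1.244286
u(1.6) ≈ 1.2443

1.2443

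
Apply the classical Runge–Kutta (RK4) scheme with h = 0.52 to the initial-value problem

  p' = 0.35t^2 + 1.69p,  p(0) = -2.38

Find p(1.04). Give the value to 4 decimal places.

RK4: k1 = f(t_n, p_n); k2 = f(t_n + h/2, p_n + (h/2)·k1); k3 = f(t_n + h/2, p_n + (h/2)·k2); k4 = f(t_n + h, p_n + h·k3); p_{n+1} = p_n + (h/6)·(k1 + 2k2 + 2k3 + k4).
t=0.000000, p=-2.380000:
  k1 = f(0.000000, -2.380000) = -4.022200
  k2 = f(0.260000, -3.425772) = -5.765895
  k3 = f(0.260000, -3.879133) = -6.532074
  k4 = f(0.520000, -5.776679) = -9.667947
  p ← -2.380000 + (0.52/6)·(k1 + 2k2 + 2k3 + k4) = -5.698127
t=0.520000, p=-5.698127:
  k1 = f(0.520000, -5.698127) = -9.535195
  k2 = f(0.780000, -8.177278) = -13.606660
  k3 = f(0.780000, -9.235859) = -15.395662
  k4 = f(1.040000, -13.703871) = -22.780982
  p ← -5.698127 + (0.52/6)·(k1 + 2k2 + 2k3 + k4) = -13.525932
p(1.04) ≈ -13.5259

-13.5259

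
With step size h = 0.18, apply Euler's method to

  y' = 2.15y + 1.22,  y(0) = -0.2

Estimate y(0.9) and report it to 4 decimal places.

1.3187

Euler: y_{n+1} = y_n + h·f(x_n, y_n).
x=0.000000, y=-0.200000: f=0.790000 → y ← -0.200000 + 0.18·0.790000 = -0.057800
x=0.180000, y=-0.057800: f=1.095730 → y ← -0.057800 + 0.18·1.095730 = 0.139431
x=0.360000, y=0.139431: f=1.519778 → y ← 0.139431 + 0.18·1.519778 = 0.412991
x=0.540000, y=0.412991: f=2.107931 → y ← 0.412991 + 0.18·2.107931 = 0.792419
x=0.720000, y=0.792419: f=2.923701 → y ← 0.792419 + 0.18·2.923701 = 1.318685
y(0.9) ≈ 1.3187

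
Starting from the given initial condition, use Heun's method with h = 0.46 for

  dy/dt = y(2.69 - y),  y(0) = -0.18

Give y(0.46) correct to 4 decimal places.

Heun: k1 = f(t_n, y_n); k2 = f(t_n + h, y_n + h·k1); y_{n+1} = y_n + (h/2)·(k1 + k2).
t=0.000000, y=-0.180000:
  k1 = f(0.000000, -0.180000) = -0.516600
  k2 = f(0.460000, -0.417636) = -1.297861
  y ← -0.180000 + (0.46/2)·(-0.516600 + (-1.297861)) = -0.597326
y(0.46) ≈ -0.5973

-0.5973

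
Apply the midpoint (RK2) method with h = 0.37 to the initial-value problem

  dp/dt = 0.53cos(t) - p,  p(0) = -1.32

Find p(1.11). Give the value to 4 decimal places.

-0.1894

Midpoint: k1 = f(t_n, p_n); k2 = f(t_n + h/2, p_n + (h/2)·k1); p_{n+1} = p_n + h·k2.
t=0.000000, p=-1.320000:
  k1 = f(0.000000, -1.320000) = 1.850000
  k2 = f(0.185000, -0.977750) = 1.498706
  p ← -1.320000 + 0.37·1.498706 = -0.765479
t=0.370000, p=-0.765479:
  k1 = f(0.370000, -0.765479) = 1.259612
  k2 = f(0.555000, -0.532450) = 0.982898
  p ← -0.765479 + 0.37·0.982898 = -0.401807
t=0.740000, p=-0.401807:
  k1 = f(0.740000, -0.401807) = 0.793195
  k2 = f(0.925000, -0.255066) = 0.574038
  p ← -0.401807 + 0.37·0.574038 = -0.189413
p(1.11) ≈ -0.1894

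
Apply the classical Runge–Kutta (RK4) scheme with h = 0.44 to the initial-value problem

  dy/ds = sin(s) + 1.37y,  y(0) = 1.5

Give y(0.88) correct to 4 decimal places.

RK4: k1 = f(s_n, y_n); k2 = f(s_n + h/2, y_n + (h/2)·k1); k3 = f(s_n + h/2, y_n + (h/2)·k2); k4 = f(s_n + h, y_n + h·k3); y_{n+1} = y_n + (h/6)·(k1 + 2k2 + 2k3 + k4).
s=0.000000, y=1.500000:
  k1 = f(0.000000, 1.500000) = 2.055000
  k2 = f(0.220000, 1.952100) = 2.892607
  k3 = f(0.220000, 2.136373) = 3.145061
  k4 = f(0.440000, 2.883827) = 4.376782
  y ← 1.500000 + (0.44/6)·(k1 + 2k2 + 2k3 + k4) = 2.857189
s=0.440000, y=2.857189:
  k1 = f(0.440000, 2.857189) = 4.340288
  k2 = f(0.660000, 3.812052) = 5.835628
  k3 = f(0.660000, 4.141027) = 6.286324
  k4 = f(0.880000, 5.623171) = 8.474483
  y ← 2.857189 + (0.44/6)·(k1 + 2k2 + 2k3 + k4) = 5.574825
y(0.88) ≈ 5.5748

5.5748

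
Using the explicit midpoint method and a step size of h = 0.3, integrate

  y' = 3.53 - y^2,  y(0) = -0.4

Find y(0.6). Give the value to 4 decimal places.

Midpoint: k1 = f(s_n, y_n); k2 = f(s_n + h/2, y_n + (h/2)·k1); y_{n+1} = y_n + h·k2.
s=0.000000, y=-0.400000:
  k1 = f(0.000000, -0.400000) = 3.370000
  k2 = f(0.150000, 0.105500) = 3.518870
  y ← -0.400000 + 0.3·3.518870 = 0.655661
s=0.300000, y=0.655661:
  k1 = f(0.300000, 0.655661) = 3.100109
  k2 = f(0.450000, 1.120677) = 2.274083
  y ← 0.655661 + 0.3·2.274083 = 1.337886
y(0.6) ≈ 1.3379

1.3379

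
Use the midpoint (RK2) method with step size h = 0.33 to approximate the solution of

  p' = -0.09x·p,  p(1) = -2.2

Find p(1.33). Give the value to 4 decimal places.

-2.1250

Midpoint: k1 = f(x_n, p_n); k2 = f(x_n + h/2, p_n + (h/2)·k1); p_{n+1} = p_n + h·k2.
x=1.000000, p=-2.200000:
  k1 = f(1.000000, -2.200000) = 0.198000
  k2 = f(1.165000, -2.167330) = 0.227245
  p ← -2.200000 + 0.33·0.227245 = -2.125009
p(1.33) ≈ -2.1250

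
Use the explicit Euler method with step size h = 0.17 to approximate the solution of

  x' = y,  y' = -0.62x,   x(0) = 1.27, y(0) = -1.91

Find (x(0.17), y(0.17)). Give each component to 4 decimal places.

Euler on (x,y): x_{n+1} = x_n + h·x', y_{n+1} = y_n + h·y'.
0.000000: (1.270000, -1.910000); f=(-1.910000, -0.787400) → (0.945300, -2.043858)
(x(0.17), y(0.17)) ≈ (0.9453, -2.0439)

0.9453, -2.0439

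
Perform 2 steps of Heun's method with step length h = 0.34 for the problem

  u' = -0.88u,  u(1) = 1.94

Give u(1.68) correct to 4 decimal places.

1.0784

Heun: k1 = f(x_n, u_n); k2 = f(x_n + h, u_n + h·k1); u_{n+1} = u_n + (h/2)·(k1 + k2).
x=1.000000, u=1.940000:
  k1 = f(1.000000, 1.940000) = -1.707200
  k2 = f(1.340000, 1.359552) = -1.196406
  u ← 1.940000 + (0.34/2)·(-1.707200 + (-1.196406)) = 1.446387
x=1.340000, u=1.446387:
  k1 = f(1.340000, 1.446387) = -1.272821
  k2 = f(1.680000, 1.013628) = -0.891993
  u ← 1.446387 + (0.34/2)·(-1.272821 + (-0.891993)) = 1.078369
u(1.68) ≈ 1.0784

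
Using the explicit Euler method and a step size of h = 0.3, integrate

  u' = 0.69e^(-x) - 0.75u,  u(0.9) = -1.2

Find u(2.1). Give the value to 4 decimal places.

Euler: u_{n+1} = u_n + h·f(x_n, u_n).
x=0.900000, u=-1.200000: f=1.180533 → u ← -1.200000 + 0.3·1.180533 = -0.845840
x=1.200000, u=-0.845840: f=0.842204 → u ← -0.845840 + 0.3·0.842204 = -0.593179
x=1.500000, u=-0.593179: f=0.598844 → u ← -0.593179 + 0.3·0.598844 = -0.413526
x=1.800000, u=-0.413526: f=0.424200 → u ← -0.413526 + 0.3·0.424200 = -0.286266
u(2.1) ≈ -0.2863

-0.2863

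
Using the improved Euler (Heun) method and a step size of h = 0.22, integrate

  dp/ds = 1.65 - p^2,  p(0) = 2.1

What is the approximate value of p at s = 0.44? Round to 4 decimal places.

Heun: k1 = f(s_n, p_n); k2 = f(s_n + h, p_n + h·k1); p_{n+1} = p_n + (h/2)·(k1 + k2).
s=0.000000, p=2.100000:
  k1 = f(0.000000, 2.100000) = -2.760000
  k2 = f(0.220000, 1.492800) = -0.578452
  p ← 2.100000 + (0.22/2)·(-2.760000 + (-0.578452)) = 1.732770
s=0.220000, p=1.732770:
  k1 = f(0.220000, 1.732770) = -1.352493
  k2 = f(0.440000, 1.435222) = -0.409862
  p ← 1.732770 + (0.22/2)·(-1.352493 + (-0.409862)) = 1.538911
p(0.44) ≈ 1.5389

1.5389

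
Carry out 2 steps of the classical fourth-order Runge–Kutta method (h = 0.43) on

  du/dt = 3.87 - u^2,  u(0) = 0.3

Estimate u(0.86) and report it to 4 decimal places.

1.8359

RK4: k1 = f(t_n, u_n); k2 = f(t_n + h/2, u_n + (h/2)·k1); k3 = f(t_n + h/2, u_n + (h/2)·k2); k4 = f(t_n + h, u_n + h·k3); u_{n+1} = u_n + (h/6)·(k1 + 2k2 + 2k3 + k4).
t=0.000000, u=0.300000:
  k1 = f(0.000000, 0.300000) = 3.780000
  k2 = f(0.215000, 1.112700) = 2.631899
  k3 = f(0.215000, 0.865858) = 3.120290
  k4 = f(0.430000, 1.641725) = 1.174741
  u ← 0.300000 + (0.43/6)·(k1 + 2k2 + 2k3 + k4) = 1.479570
t=0.430000, u=1.479570:
  k1 = f(0.430000, 1.479570) = 1.680872
  k2 = f(0.645000, 1.840958) = 0.480875
  k3 = f(0.645000, 1.582958) = 1.364243
  k4 = f(0.860000, 2.066195) = -0.399161
  u ← 1.479570 + (0.43/6)·(k1 + 2k2 + 2k3 + k4) = 1.835893
u(0.86) ≈ 1.8359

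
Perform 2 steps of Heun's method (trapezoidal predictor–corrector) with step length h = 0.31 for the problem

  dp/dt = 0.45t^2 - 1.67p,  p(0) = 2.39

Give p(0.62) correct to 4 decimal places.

0.9420

Heun: k1 = f(t_n, p_n); k2 = f(t_n + h, p_n + h·k1); p_{n+1} = p_n + (h/2)·(k1 + k2).
t=0.000000, p=2.390000:
  k1 = f(0.000000, 2.390000) = -3.991300
  k2 = f(0.310000, 1.152697) = -1.881759
  p ← 2.390000 + (0.31/2)·(-3.991300 + (-1.881759)) = 1.479676
t=0.310000, p=1.479676:
  k1 = f(0.310000, 1.479676) = -2.427814
  k2 = f(0.620000, 0.727054) = -1.041200
  p ← 1.479676 + (0.31/2)·(-2.427814 + (-1.041200)) = 0.941979
p(0.62) ≈ 0.9420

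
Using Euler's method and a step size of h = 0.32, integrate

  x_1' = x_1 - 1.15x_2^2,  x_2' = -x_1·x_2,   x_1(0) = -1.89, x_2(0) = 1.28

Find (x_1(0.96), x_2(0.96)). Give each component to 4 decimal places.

-13.6042, 11.4750

Euler on (x_1,x_2): x_1_{n+1} = x_1_n + h·x_1', x_2_{n+1} = x_2_n + h·x_2'.
0.000000: (-1.890000, 1.280000); f=(-3.774160, 2.419200) → (-3.097731, 2.054144)
0.320000: (-3.097731, 2.054144); f=(-7.950165, 6.363186) → (-5.641784, 4.090364)
0.640000: (-5.641784, 4.090364); f=(-24.882519, 23.076947) → (-13.604190, 11.474987)
(x_1(0.96), x_2(0.96)) ≈ (-13.6042, 11.4750)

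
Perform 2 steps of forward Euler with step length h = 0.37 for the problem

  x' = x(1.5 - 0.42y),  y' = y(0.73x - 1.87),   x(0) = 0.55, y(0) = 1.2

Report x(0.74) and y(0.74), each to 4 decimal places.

1.1063, 0.2802

Euler on (x,y): x_{n+1} = x_n + h·x', y_{n+1} = y_n + h·y'.
0.000000: (0.550000, 1.200000); f=(0.547800, -1.762200) → (0.752686, 0.547986)
0.370000: (0.752686, 0.547986); f=(0.955795, -0.723637) → (1.106330, 0.280240)
(x(0.74), y(0.74)) ≈ (1.1063, 0.2802)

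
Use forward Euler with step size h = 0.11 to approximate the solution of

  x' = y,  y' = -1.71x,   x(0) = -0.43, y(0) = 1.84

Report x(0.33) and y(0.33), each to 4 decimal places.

0.1997, 1.9668

Euler on (x,y): x_{n+1} = x_n + h·x', y_{n+1} = y_n + h·y'.
0.000000: (-0.430000, 1.840000); f=(1.840000, 0.735300) → (-0.227600, 1.920883)
0.110000: (-0.227600, 1.920883); f=(1.920883, 0.389196) → (-0.016303, 1.963695)
0.220000: (-0.016303, 1.963695); f=(1.963695, 0.027878) → (0.199704, 1.966761)
(x(0.33), y(0.33)) ≈ (0.1997, 1.9668)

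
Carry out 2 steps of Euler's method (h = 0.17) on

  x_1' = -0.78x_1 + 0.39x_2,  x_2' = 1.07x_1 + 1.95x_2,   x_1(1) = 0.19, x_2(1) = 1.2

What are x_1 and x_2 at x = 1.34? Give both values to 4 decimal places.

0.3202, 2.2179

Euler on (x_1,x_2): x_1_{n+1} = x_1_n + h·x_1', x_2_{n+1} = x_2_n + h·x_2'.
1.000000: (0.190000, 1.200000); f=(0.319800, 2.543300) → (0.244366, 1.632361)
1.170000: (0.244366, 1.632361); f=(0.446015, 3.444576) → (0.320189, 2.217939)
(x_1(1.34), x_2(1.34)) ≈ (0.3202, 2.2179)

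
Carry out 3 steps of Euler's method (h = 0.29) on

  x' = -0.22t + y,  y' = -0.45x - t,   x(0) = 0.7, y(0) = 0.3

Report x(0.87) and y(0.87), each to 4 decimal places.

Euler on (x,y): x_{n+1} = x_n + h·x', y_{n+1} = y_n + h·y'.
0.000000: (0.700000, 0.300000); f=(0.300000, -0.315000) → (0.787000, 0.208650)
0.290000: (0.787000, 0.208650); f=(0.144850, -0.644150) → (0.829006, 0.021847)
0.580000: (0.829006, 0.021847); f=(-0.105753, -0.953053) → (0.798338, -0.254539)
(x(0.87), y(0.87)) ≈ (0.7983, -0.2545)

0.7983, -0.2545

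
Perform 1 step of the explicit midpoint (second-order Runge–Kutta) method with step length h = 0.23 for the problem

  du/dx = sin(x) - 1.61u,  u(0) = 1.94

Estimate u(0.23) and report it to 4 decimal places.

Midpoint: k1 = f(x_n, u_n); k2 = f(x_n + h/2, u_n + (h/2)·k1); u_{n+1} = u_n + h·k2.
x=0.000000, u=1.940000:
  k1 = f(0.000000, 1.940000) = -3.123400
  k2 = f(0.115000, 1.580809) = -2.430356
  u ← 1.940000 + 0.23·(-2.430356) = 1.381018
u(0.23) ≈ 1.3810

1.3810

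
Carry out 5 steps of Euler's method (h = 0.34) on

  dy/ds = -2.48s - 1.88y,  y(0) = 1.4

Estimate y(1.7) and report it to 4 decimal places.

-1.5366

Euler: y_{n+1} = y_n + h·f(s_n, y_n).
s=0.000000, y=1.400000: f=-2.632000 → y ← 1.400000 + 0.34·(-2.632000) = 0.505120
s=0.340000, y=0.505120: f=-1.792826 → y ← 0.505120 + 0.34·(-1.792826) = -0.104441
s=0.680000, y=-0.104441: f=-1.490051 → y ← -0.104441 + 0.34·(-1.490051) = -0.611058
s=1.020000, y=-0.611058: f=-1.380811 → y ← -0.611058 + 0.34·(-1.380811) = -1.080534
s=1.360000, y=-1.080534: f=-1.341396 → y ← -1.080534 + 0.34·(-1.341396) = -1.536609
y(1.7) ≈ -1.5366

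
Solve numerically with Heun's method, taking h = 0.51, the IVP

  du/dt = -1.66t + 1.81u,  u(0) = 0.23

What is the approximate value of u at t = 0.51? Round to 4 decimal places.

Heun: k1 = f(t_n, u_n); k2 = f(t_n + h, u_n + h·k1); u_{n+1} = u_n + (h/2)·(k1 + k2).
t=0.000000, u=0.230000:
  k1 = f(0.000000, 0.230000) = 0.416300
  k2 = f(0.510000, 0.442313) = -0.046013
  u ← 0.230000 + (0.51/2)·(0.416300 + (-0.046013)) = 0.324423
u(0.51) ≈ 0.3244

0.3244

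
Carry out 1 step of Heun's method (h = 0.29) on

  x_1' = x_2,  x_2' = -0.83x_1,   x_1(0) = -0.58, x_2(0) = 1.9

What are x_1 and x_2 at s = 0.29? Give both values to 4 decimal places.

Heun on (x_1,x_2): k1 = f(s_n, state_n); k2 = f(s_n + h, state_n + h·k1); state_{n+1} = state_n + (h/2)·(k1 + k2).
0.000000: (-0.580000, 1.900000)
  k1 = (1.900000, 0.481400)
  predictor → (-0.029000, 2.039606)
  k2 = (2.039606, 0.024070)
  → (-0.008757, 1.973293)
(x_1(0.29), x_2(0.29)) ≈ (-0.0088, 1.9733)

-0.0088, 1.9733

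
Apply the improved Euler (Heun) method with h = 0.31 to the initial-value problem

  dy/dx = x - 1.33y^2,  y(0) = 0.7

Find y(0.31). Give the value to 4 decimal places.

Heun: k1 = f(x_n, y_n); k2 = f(x_n + h, y_n + h·k1); y_{n+1} = y_n + (h/2)·(k1 + k2).
x=0.000000, y=0.700000:
  k1 = f(0.000000, 0.700000) = -0.651700
  k2 = f(0.310000, 0.497973) = -0.019810
  y ← 0.700000 + (0.31/2)·(-0.651700 + (-0.019810)) = 0.595916
y(0.31) ≈ 0.5959

0.5959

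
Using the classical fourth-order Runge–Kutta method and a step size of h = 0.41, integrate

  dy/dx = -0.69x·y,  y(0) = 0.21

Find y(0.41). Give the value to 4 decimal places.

RK4: k1 = f(x_n, y_n); k2 = f(x_n + h/2, y_n + (h/2)·k1); k3 = f(x_n + h/2, y_n + (h/2)·k2); k4 = f(x_n + h, y_n + h·k3); y_{n+1} = y_n + (h/6)·(k1 + 2k2 + 2k3 + k4).
x=0.000000, y=0.210000:
  k1 = f(0.000000, 0.210000) = 0.000000
  k2 = f(0.205000, 0.210000) = -0.029704
  k3 = f(0.205000, 0.203911) = -0.028843
  k4 = f(0.410000, 0.198174) = -0.056064
  y ← 0.210000 + (0.41/6)·(k1 + 2k2 + 2k3 + k4) = 0.198167
y(0.41) ≈ 0.1982

0.1982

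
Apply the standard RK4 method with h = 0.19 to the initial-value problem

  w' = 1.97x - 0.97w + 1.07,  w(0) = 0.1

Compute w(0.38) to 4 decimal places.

0.5355

RK4: k1 = f(x_n, w_n); k2 = f(x_n + h/2, w_n + (h/2)·k1); k3 = f(x_n + h/2, w_n + (h/2)·k2); k4 = f(x_n + h, w_n + h·k3); w_{n+1} = w_n + (h/6)·(k1 + 2k2 + 2k3 + k4).
x=0.000000, w=0.100000:
  k1 = f(0.000000, 0.100000) = 0.973000
  k2 = f(0.095000, 0.192435) = 1.070488
  k3 = f(0.095000, 0.201696) = 1.061505
  k4 = f(0.190000, 0.301686) = 1.151665
  w ← 0.100000 + (0.19/6)·(k1 + 2k2 + 2k3 + k4) = 0.302307
x=0.190000, w=0.302307:
  k1 = f(0.190000, 0.302307) = 1.151062
  k2 = f(0.285000, 0.411658) = 1.232142
  k3 = f(0.285000, 0.419361) = 1.224670
  k4 = f(0.380000, 0.534995) = 1.299655
  w ← 0.302307 + (0.19/6)·(k1 + 2k2 + 2k3 + k4) = 0.535511
w(0.38) ≈ 0.5355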